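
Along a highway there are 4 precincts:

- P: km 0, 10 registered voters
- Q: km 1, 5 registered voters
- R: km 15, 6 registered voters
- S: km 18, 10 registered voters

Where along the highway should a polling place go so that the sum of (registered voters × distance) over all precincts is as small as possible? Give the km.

x = 15

For a sum of weighted absolute distances on a line, the optimum is the weighted median (not the mean). Total weight W = 31; half-weight = 15.5.
Sort by position and accumulate weight:
  km 0 (P, w=10) → cum 10
  km 1 (Q, w=5) → cum 15
  km 15 (R, w=6) → cum 21  ≥ 15.5 → median here
  km 18 (S, w=10) → cum 31
Optimal location: km 15.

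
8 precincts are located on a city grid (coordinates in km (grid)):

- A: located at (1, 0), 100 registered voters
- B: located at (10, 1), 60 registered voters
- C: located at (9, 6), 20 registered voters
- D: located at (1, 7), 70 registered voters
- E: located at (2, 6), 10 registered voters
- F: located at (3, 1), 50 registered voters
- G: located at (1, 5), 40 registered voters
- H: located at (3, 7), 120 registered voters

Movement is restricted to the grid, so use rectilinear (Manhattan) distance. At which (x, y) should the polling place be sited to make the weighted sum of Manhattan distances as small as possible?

(3, 5)

Manhattan distance separates: Σwᵢ(|x−xᵢ|+|y−yᵢ|) = Σwᵢ|x−xᵢ| + Σwᵢ|y−yᵢ|, so x and y are optimised independently as 1-D weighted medians.
Total weight W = 470; half = 235.
x-coordinate, sorted with cumulative weight:
  x=1 (A, w=100) cum 100
  x=1 (D, w=70) cum 170
  x=1 (G, w=40) cum 210
  x=2 (E, w=10) cum 220
  x=3 (F, w=50) cum 270  ← median
  x=3 (H, w=120) cum 390
  x=9 (C, w=20) cum 410
  x=10 (B, w=60) cum 470
⇒ x* = 3
y-coordinate, sorted with cumulative weight:
  y=0 (A, w=100) cum 100
  y=1 (B, w=60) cum 160
  y=1 (F, w=50) cum 210
  y=5 (G, w=40) cum 250  ← median
  y=6 (C, w=20) cum 270
  y=6 (E, w=10) cum 280
  y=7 (D, w=70) cum 350
  y=7 (H, w=120) cum 470
⇒ y* = 5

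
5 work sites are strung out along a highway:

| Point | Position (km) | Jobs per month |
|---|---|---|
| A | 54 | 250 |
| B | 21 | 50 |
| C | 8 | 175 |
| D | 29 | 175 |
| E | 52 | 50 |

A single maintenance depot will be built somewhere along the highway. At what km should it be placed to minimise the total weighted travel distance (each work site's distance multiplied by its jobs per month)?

x = 29

For a sum of weighted absolute distances on a line, the optimum is the weighted median (not the mean). Total weight W = 700; half-weight = 350.
Sort by position and accumulate weight:
  km 8 (C, w=175) → cum 175
  km 21 (B, w=50) → cum 225
  km 29 (D, w=175) → cum 400  ≥ 350 → median here
  km 52 (E, w=50) → cum 450
  km 54 (A, w=250) → cum 700
Optimal location: km 29.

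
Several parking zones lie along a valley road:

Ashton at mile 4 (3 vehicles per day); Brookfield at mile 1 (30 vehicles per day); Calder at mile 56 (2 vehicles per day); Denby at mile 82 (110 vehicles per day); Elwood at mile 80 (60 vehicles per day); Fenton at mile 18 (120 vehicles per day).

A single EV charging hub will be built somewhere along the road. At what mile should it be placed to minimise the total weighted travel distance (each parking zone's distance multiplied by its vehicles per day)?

For a sum of weighted absolute distances on a line, the optimum is the weighted median (not the mean). Total weight W = 325; half-weight = 162.5.
Sort by position and accumulate weight:
  mile 1 (Brookfield, w=30) → cum 30
  mile 4 (Ashton, w=3) → cum 33
  mile 18 (Fenton, w=120) → cum 153
  mile 56 (Calder, w=2) → cum 155
  mile 80 (Elwood, w=60) → cum 215  ≥ 162.5 → median here
  mile 82 (Denby, w=110) → cum 325
Optimal location: mile 80.

x = 80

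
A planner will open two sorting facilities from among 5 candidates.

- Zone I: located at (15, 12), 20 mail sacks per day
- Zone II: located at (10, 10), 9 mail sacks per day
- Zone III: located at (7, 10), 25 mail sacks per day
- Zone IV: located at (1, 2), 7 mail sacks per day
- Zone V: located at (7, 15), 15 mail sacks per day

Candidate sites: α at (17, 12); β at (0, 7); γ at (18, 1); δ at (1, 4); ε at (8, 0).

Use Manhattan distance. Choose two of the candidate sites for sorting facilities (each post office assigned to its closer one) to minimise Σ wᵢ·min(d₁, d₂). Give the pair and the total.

Evaluate every pair (each demand assigned to the nearer of the two):
  {α, β}: total = 608
  {α, δ}: total = 630
  {α, ε}: total = 654
  {α, γ}: total = 742
  {β, γ}: total = 914
  {γ, ε}: total = 966
  {γ, δ}: total = 984
  {β, ε}: total = 1005
  {β, δ}: total = 1006
  {δ, ε}: total = 1017
Best pair: {α, β} with total 608.

{α, β}, total 608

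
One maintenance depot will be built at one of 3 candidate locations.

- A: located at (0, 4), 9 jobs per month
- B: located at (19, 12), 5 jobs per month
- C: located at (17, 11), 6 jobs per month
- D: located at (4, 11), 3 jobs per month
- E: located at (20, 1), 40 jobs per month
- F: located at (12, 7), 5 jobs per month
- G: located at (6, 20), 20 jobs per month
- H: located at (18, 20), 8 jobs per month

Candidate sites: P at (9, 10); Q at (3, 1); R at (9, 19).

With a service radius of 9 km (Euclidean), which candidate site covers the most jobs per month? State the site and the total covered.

Coverage radius r = 9 km; a point is covered iff (Δx)²+(Δy)² ≤ 9² = 81.
  P (9, 10): covers {C, D, F} → 14
  Q (3, 1): covers {A} → 9
  R (9, 19): covers {G} → 20
Maximum coverage at R: 20 jobs per month.

R, covering 20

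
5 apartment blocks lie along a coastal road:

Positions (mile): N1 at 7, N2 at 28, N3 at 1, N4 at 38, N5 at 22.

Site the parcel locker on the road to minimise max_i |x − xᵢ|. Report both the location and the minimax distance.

The 1-center on a line is the midpoint of the two extreme points: leftmost at 1, rightmost at 38.
Optimal location = (1 + 38)/2 = 19.5; maximum distance = (38 − 1)/2 = 18.5.

location 19.5, max distance 18.5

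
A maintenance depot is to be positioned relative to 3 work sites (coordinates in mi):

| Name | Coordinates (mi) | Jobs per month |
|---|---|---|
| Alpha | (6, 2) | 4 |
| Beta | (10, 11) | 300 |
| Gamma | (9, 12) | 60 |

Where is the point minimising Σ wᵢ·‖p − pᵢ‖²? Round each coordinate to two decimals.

(9.79, 11.07)

The minimiser of Σwᵢ‖p−pᵢ‖² is the weighted centroid p* = (Σwᵢpᵢ)/(Σwᵢ).
Σwᵢ = 364.
Σwᵢxᵢ = 4·6 + 300·10 + 60·9 = 3564.
Σwᵢyᵢ = 4·2 + 300·11 + 60·12 = 4028.
x* = 3564/364 = 9.79, y* = 4028/364 = 11.07.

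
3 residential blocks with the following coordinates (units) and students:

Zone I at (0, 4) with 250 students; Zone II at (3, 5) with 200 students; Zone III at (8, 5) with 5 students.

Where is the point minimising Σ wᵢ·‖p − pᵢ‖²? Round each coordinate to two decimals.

(1.41, 4.45)

The minimiser of Σwᵢ‖p−pᵢ‖² is the weighted centroid p* = (Σwᵢpᵢ)/(Σwᵢ).
Σwᵢ = 455.
Σwᵢxᵢ = 250·0 + 200·3 + 5·8 = 640.
Σwᵢyᵢ = 250·4 + 200·5 + 5·5 = 2025.
x* = 640/455 = 1.41, y* = 2025/455 = 4.45.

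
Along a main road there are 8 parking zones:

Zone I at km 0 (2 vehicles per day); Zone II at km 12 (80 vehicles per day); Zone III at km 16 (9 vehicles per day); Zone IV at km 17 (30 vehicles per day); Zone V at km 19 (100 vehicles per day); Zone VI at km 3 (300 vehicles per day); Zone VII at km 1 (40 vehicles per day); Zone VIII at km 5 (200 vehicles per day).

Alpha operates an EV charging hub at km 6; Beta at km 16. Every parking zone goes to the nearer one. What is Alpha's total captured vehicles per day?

The indifferent point is the midpoint (6+16)/2 = 11; parking zones left of it (closer to Alpha at 6) go to Alpha, those right go to Beta.
  Zone I at 0 (w=2) → Alpha
  Zone VII at 1 (w=40) → Alpha
  Zone VI at 3 (w=300) → Alpha
  Zone VIII at 5 (w=200) → Alpha
  Zone II at 12 (w=80) → Beta
  Zone III at 16 (w=9) → Beta
  Zone IV at 17 (w=30) → Beta
  Zone V at 19 (w=100) → Beta
Alpha captures 542; Beta captures 219.

542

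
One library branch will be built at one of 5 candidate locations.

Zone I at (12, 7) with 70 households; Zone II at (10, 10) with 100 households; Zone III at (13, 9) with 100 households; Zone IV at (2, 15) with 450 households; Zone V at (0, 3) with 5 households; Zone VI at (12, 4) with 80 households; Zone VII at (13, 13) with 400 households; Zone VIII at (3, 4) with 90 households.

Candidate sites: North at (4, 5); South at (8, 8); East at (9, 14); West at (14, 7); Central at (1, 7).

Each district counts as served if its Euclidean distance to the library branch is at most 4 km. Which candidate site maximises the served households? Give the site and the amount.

Coverage radius r = 4 km; a point is covered iff (Δx)²+(Δy)² ≤ 4² = 16.
  North (4, 5): covers {Zone VIII} → 90
  South (8, 8): covers {Zone II} → 100
  East (9, 14): covers {none} → 0
  West (14, 7): covers {Zone I, Zone III, Zone VI} → 250
  Central (1, 7): covers {Zone VIII} → 90
Maximum coverage at West: 250 households.

West, covering 250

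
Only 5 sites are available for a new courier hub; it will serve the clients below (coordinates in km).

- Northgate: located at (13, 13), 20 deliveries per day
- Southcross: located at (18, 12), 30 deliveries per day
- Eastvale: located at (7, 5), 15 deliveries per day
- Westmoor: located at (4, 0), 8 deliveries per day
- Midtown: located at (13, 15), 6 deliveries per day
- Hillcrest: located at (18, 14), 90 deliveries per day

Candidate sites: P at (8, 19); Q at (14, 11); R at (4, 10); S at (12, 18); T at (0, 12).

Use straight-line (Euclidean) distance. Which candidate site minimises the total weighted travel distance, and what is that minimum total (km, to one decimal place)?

Q, total 900.4 km

Total weighted distance at each candidate:
  P (8, 19): total = 1932.9
  Q (14, 11): total = 900.4
  R (4, 10): total = 2153.7
  S (12, 18): total = 1391.0
  T (0, 12): total = 2760.5
Minimum is at Q with total 900.4 km.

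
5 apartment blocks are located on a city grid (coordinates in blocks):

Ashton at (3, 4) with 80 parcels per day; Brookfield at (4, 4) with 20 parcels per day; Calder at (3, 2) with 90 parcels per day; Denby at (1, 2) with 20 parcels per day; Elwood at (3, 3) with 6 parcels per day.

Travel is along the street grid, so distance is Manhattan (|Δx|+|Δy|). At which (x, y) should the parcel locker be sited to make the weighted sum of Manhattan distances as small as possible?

Manhattan distance separates: Σwᵢ(|x−xᵢ|+|y−yᵢ|) = Σwᵢ|x−xᵢ| + Σwᵢ|y−yᵢ|, so x and y are optimised independently as 1-D weighted medians.
Total weight W = 216; half = 108.
x-coordinate, sorted with cumulative weight:
  x=1 (Denby, w=20) cum 20
  x=3 (Ashton, w=80) cum 100
  x=3 (Calder, w=90) cum 190  ← median
  x=3 (Elwood, w=6) cum 196
  x=4 (Brookfield, w=20) cum 216
⇒ x* = 3
y-coordinate, sorted with cumulative weight:
  y=2 (Calder, w=90) cum 90
  y=2 (Denby, w=20) cum 110  ← median
  y=3 (Elwood, w=6) cum 116
  y=4 (Ashton, w=80) cum 196
  y=4 (Brookfield, w=20) cum 216
⇒ y* = 2

(3, 2)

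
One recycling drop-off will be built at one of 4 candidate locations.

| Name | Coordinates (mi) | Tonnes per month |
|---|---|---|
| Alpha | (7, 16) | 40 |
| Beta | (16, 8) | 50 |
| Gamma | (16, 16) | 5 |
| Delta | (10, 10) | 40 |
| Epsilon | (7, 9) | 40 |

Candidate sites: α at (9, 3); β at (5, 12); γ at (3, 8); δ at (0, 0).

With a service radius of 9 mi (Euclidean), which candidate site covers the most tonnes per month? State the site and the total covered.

Coverage radius r = 9 mi; a point is covered iff (Δx)²+(Δy)² ≤ 9² = 81.
  α (9, 3): covers {Beta, Delta, Epsilon} → 130
  β (5, 12): covers {Alpha, Delta, Epsilon} → 120
  γ (3, 8): covers {Alpha, Delta, Epsilon} → 120
  δ (0, 0): covers {none} → 0
Maximum coverage at α: 130 tonnes per month.

α, covering 130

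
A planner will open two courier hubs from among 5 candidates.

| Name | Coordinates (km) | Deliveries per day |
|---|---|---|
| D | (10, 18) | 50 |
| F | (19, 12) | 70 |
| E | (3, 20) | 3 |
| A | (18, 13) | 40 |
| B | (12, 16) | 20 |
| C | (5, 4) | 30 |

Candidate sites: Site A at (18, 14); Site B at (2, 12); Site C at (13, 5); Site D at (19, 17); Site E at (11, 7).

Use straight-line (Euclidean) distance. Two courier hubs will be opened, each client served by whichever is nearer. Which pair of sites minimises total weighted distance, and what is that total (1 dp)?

Evaluate every pair (each demand assigned to the nearer of the two):
  {Site A, Site E}: total = 1017.3
  {Site A, Site B}: total = 1050.7
  {Site A, Site C}: total = 1060.6
  {Site A, Site D}: total = 1310.7
  {Site D, Site E}: total = 1356.2
  {Site B, Site D}: total = 1389.6
  {Site C, Site D}: total = 1399.8
  {Site B, Site E}: total = 1935.7
  {Site C, Site E}: total = 1994.6
  {Site B, Site C}: total = 2004.2
Best pair: {Site A, Site E} with total 1017.3.

{Site A, Site E}, total 1017.3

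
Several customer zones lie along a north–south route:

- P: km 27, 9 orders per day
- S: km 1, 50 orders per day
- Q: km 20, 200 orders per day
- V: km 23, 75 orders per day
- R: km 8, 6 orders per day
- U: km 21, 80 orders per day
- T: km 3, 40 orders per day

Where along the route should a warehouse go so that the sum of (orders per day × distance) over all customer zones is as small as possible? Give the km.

For a sum of weighted absolute distances on a line, the optimum is the weighted median (not the mean). Total weight W = 460; half-weight = 230.
Sort by position and accumulate weight:
  km 1 (S, w=50) → cum 50
  km 3 (T, w=40) → cum 90
  km 8 (R, w=6) → cum 96
  km 20 (Q, w=200) → cum 296  ≥ 230 → median here
  km 21 (U, w=80) → cum 376
  km 23 (V, w=75) → cum 451
  km 27 (P, w=9) → cum 460
Optimal location: km 20.

x = 20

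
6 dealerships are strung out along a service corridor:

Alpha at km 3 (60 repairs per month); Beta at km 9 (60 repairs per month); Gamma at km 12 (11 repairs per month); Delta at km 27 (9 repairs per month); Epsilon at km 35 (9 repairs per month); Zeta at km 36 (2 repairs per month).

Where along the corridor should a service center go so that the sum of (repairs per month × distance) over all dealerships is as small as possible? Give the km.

For a sum of weighted absolute distances on a line, the optimum is the weighted median (not the mean). Total weight W = 151; half-weight = 75.5.
Sort by position and accumulate weight:
  km 3 (Alpha, w=60) → cum 60
  km 9 (Beta, w=60) → cum 120  ≥ 75.5 → median here
  km 12 (Gamma, w=11) → cum 131
  km 27 (Delta, w=9) → cum 140
  km 35 (Epsilon, w=9) → cum 149
  km 36 (Zeta, w=2) → cum 151
Optimal location: km 9.

x = 9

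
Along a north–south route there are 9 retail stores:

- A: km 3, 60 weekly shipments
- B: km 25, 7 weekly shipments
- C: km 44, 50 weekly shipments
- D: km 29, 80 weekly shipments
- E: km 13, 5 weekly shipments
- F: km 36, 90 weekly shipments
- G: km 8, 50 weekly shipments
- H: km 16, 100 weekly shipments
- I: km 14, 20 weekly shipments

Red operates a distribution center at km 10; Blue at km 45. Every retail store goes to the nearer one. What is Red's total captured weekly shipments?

The indifferent point is the midpoint (10+45)/2 = 27.5; retail stores left of it (closer to Red at 10) go to Red, those right go to Blue.
  A at 3 (w=60) → Red
  G at 8 (w=50) → Red
  E at 13 (w=5) → Red
  I at 14 (w=20) → Red
  H at 16 (w=100) → Red
  B at 25 (w=7) → Red
  D at 29 (w=80) → Blue
  F at 36 (w=90) → Blue
  C at 44 (w=50) → Blue
Red captures 242; Blue captures 220.

242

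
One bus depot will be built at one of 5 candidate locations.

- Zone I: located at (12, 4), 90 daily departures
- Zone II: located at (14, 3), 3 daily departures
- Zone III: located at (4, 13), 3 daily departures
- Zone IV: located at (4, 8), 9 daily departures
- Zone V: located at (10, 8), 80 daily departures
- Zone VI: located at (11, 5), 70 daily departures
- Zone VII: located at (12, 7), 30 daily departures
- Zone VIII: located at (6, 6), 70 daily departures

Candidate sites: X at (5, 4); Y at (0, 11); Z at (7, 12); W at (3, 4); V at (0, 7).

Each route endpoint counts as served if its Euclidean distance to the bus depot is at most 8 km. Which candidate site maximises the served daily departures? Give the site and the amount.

Coverage radius r = 8 km; a point is covered iff (Δx)²+(Δy)² ≤ 8² = 64.
  X (5, 4): covers {Zone I, Zone IV, Zone V, Zone VI, Zone VII, Zone VIII} → 349
  Y (0, 11): covers {Zone III, Zone IV, Zone VIII} → 82
  Z (7, 12): covers {Zone III, Zone IV, Zone V, Zone VII, Zone VIII} → 192
  W (3, 4): covers {Zone IV, Zone VIII} → 79
  V (0, 7): covers {Zone III, Zone IV, Zone VIII} → 82
Maximum coverage at X: 349 daily departures.

X, covering 349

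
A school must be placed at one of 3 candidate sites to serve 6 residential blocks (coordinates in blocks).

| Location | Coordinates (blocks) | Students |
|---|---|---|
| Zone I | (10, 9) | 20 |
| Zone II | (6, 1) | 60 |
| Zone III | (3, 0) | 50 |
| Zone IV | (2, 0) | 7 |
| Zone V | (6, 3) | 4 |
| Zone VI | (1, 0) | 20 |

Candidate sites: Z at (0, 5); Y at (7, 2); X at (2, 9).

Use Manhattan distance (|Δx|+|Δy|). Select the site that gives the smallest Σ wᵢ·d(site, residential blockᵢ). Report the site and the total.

Y, total 837 blocks

Total weighted distance at each candidate:
  Z (0, 5): total = 1481
  Y (7, 2): total = 837
  X (2, 9): total = 1683
Minimum is at Y with total 837 blocks.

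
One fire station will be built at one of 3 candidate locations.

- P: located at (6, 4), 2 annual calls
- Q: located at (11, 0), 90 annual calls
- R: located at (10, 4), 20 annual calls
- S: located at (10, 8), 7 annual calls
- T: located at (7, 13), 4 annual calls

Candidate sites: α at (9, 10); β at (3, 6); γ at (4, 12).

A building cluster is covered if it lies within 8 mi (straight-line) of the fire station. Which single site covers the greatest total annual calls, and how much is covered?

α, covering 33

Coverage radius r = 8 mi; a point is covered iff (Δx)²+(Δy)² ≤ 8² = 64.
  α (9, 10): covers {P, R, S, T} → 33
  β (3, 6): covers {P, R, S} → 29
  γ (4, 12): covers {S, T} → 11
Maximum coverage at α: 33 annual calls.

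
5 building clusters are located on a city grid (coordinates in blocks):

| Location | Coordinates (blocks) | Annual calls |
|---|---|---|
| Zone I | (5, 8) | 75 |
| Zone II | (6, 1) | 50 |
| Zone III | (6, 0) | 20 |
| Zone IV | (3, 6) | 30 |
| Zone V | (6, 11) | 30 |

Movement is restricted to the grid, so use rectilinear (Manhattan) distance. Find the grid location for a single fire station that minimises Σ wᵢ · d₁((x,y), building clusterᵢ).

(5, 8)

Manhattan distance separates: Σwᵢ(|x−xᵢ|+|y−yᵢ|) = Σwᵢ|x−xᵢ| + Σwᵢ|y−yᵢ|, so x and y are optimised independently as 1-D weighted medians.
Total weight W = 205; half = 102.5.
x-coordinate, sorted with cumulative weight:
  x=3 (Zone IV, w=30) cum 30
  x=5 (Zone I, w=75) cum 105  ← median
  x=6 (Zone II, w=50) cum 155
  x=6 (Zone III, w=20) cum 175
  x=6 (Zone V, w=30) cum 205
⇒ x* = 5
y-coordinate, sorted with cumulative weight:
  y=0 (Zone III, w=20) cum 20
  y=1 (Zone II, w=50) cum 70
  y=6 (Zone IV, w=30) cum 100
  y=8 (Zone I, w=75) cum 175  ← median
  y=11 (Zone V, w=30) cum 205
⇒ y* = 8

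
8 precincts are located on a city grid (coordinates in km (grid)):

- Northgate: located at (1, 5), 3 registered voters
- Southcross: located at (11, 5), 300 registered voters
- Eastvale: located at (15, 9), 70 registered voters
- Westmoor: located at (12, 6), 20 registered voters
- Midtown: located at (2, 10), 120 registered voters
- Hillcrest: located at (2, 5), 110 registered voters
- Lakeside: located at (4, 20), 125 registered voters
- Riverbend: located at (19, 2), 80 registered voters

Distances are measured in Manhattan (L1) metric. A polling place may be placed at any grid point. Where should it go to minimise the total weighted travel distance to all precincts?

(11, 5)

Manhattan distance separates: Σwᵢ(|x−xᵢ|+|y−yᵢ|) = Σwᵢ|x−xᵢ| + Σwᵢ|y−yᵢ|, so x and y are optimised independently as 1-D weighted medians.
Total weight W = 828; half = 414.
x-coordinate, sorted with cumulative weight:
  x=1 (Northgate, w=3) cum 3
  x=2 (Midtown, w=120) cum 123
  x=2 (Hillcrest, w=110) cum 233
  x=4 (Lakeside, w=125) cum 358
  x=11 (Southcross, w=300) cum 658  ← median
  x=12 (Westmoor, w=20) cum 678
  x=15 (Eastvale, w=70) cum 748
  x=19 (Riverbend, w=80) cum 828
⇒ x* = 11
y-coordinate, sorted with cumulative weight:
  y=2 (Riverbend, w=80) cum 80
  y=5 (Northgate, w=3) cum 83
  y=5 (Southcross, w=300) cum 383
  y=5 (Hillcrest, w=110) cum 493  ← median
  y=6 (Westmoor, w=20) cum 513
  y=9 (Eastvale, w=70) cum 583
  y=10 (Midtown, w=120) cum 703
  y=20 (Lakeside, w=125) cum 828
⇒ y* = 5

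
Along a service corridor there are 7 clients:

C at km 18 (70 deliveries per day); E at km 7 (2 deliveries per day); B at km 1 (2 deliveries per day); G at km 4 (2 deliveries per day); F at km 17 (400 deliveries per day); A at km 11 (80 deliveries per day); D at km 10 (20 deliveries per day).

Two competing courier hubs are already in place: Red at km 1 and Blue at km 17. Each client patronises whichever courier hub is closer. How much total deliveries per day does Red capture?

The indifferent point is the midpoint (1+17)/2 = 9; clients left of it (closer to Red at 1) go to Red, those right go to Blue.
  B at 1 (w=2) → Red
  G at 4 (w=2) → Red
  E at 7 (w=2) → Red
  D at 10 (w=20) → Blue
  A at 11 (w=80) → Blue
  F at 17 (w=400) → Blue
  C at 18 (w=70) → Blue
Red captures 6; Blue captures 570.

6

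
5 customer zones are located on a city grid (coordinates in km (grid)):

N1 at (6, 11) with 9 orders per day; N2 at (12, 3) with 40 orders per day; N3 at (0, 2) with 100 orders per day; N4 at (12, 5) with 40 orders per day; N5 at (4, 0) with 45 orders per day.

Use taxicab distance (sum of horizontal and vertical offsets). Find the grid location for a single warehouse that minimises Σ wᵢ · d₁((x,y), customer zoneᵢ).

Manhattan distance separates: Σwᵢ(|x−xᵢ|+|y−yᵢ|) = Σwᵢ|x−xᵢ| + Σwᵢ|y−yᵢ|, so x and y are optimised independently as 1-D weighted medians.
Total weight W = 234; half = 117.
x-coordinate, sorted with cumulative weight:
  x=0 (N3, w=100) cum 100
  x=4 (N5, w=45) cum 145  ← median
  x=6 (N1, w=9) cum 154
  x=12 (N2, w=40) cum 194
  x=12 (N4, w=40) cum 234
⇒ x* = 4
y-coordinate, sorted with cumulative weight:
  y=0 (N5, w=45) cum 45
  y=2 (N3, w=100) cum 145  ← median
  y=3 (N2, w=40) cum 185
  y=5 (N4, w=40) cum 225
  y=11 (N1, w=9) cum 234
⇒ y* = 2

(4, 2)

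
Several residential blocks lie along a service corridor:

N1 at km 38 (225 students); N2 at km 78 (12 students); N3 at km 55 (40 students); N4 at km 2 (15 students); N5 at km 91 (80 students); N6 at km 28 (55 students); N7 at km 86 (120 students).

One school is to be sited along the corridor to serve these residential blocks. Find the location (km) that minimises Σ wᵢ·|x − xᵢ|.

For a sum of weighted absolute distances on a line, the optimum is the weighted median (not the mean). Total weight W = 547; half-weight = 273.5.
Sort by position and accumulate weight:
  km 2 (N4, w=15) → cum 15
  km 28 (N6, w=55) → cum 70
  km 38 (N1, w=225) → cum 295  ≥ 273.5 → median here
  km 55 (N3, w=40) → cum 335
  km 78 (N2, w=12) → cum 347
  km 86 (N7, w=120) → cum 467
  km 91 (N5, w=80) → cum 547
Optimal location: km 38.

x = 38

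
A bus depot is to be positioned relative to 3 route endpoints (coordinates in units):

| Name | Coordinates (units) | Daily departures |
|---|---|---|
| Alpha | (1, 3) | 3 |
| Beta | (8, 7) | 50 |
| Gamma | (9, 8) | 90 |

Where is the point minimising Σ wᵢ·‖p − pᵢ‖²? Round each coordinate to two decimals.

The minimiser of Σwᵢ‖p−pᵢ‖² is the weighted centroid p* = (Σwᵢpᵢ)/(Σwᵢ).
Σwᵢ = 143.
Σwᵢxᵢ = 3·1 + 50·8 + 90·9 = 1213.
Σwᵢyᵢ = 3·3 + 50·7 + 90·8 = 1079.
x* = 1213/143 = 8.48, y* = 1079/143 = 7.55.

(8.48, 7.55)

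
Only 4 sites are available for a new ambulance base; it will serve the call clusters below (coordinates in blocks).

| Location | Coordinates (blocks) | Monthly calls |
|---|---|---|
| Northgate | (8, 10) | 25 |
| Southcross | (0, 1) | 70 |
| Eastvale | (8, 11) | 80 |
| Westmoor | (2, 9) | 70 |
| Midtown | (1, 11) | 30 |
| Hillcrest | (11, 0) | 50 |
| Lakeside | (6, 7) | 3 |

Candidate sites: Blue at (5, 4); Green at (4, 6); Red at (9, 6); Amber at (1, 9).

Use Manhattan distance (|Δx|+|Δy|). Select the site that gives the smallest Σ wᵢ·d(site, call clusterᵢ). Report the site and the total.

Total weighted distance at each candidate:
  Blue (5, 4): total = 2987
  Green (4, 6): total = 2799
  Red (9, 6): total = 3087
  Amber (1, 9): total = 2651
Minimum is at Amber with total 2651 blocks.

Amber, total 2651 blocks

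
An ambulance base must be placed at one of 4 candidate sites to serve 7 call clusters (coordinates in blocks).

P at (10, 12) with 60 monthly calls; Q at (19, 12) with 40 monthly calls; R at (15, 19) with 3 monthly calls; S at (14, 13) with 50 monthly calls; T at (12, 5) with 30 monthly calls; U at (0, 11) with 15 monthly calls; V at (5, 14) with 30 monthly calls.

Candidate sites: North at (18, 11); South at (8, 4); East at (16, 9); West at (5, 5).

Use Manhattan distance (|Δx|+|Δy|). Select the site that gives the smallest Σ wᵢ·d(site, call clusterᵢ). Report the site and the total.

North, total 2063 blocks

Total weighted distance at each candidate:
  North (18, 11): total = 2063
  South (8, 4): total = 2941
  East (16, 9): total = 2103
  West (5, 5): total = 3127
Minimum is at North with total 2063 blocks.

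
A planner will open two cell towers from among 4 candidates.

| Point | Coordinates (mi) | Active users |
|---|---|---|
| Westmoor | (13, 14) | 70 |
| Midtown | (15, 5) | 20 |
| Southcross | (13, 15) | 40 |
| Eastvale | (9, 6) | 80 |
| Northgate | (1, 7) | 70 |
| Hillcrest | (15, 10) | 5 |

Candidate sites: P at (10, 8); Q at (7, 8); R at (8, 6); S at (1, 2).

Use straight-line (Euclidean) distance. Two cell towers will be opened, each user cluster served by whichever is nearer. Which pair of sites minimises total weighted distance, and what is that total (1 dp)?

Evaluate every pair (each demand assigned to the nearer of the two):
  {P, S}: total = 1446.6
  {P, R}: total = 1492.7
  {P, Q}: total = 1522.4
  {Q, R}: total = 1650.3
  {R, S}: total = 1683.9
  {Q, S}: total = 1751.1
Best pair: {P, S} with total 1446.6.

{P, S}, total 1446.6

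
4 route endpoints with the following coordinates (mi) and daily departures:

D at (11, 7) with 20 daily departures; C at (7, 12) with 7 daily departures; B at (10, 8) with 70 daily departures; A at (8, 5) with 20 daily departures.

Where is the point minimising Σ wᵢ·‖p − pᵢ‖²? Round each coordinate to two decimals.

(9.65, 7.56)

The minimiser of Σwᵢ‖p−pᵢ‖² is the weighted centroid p* = (Σwᵢpᵢ)/(Σwᵢ).
Σwᵢ = 117.
Σwᵢxᵢ = 20·11 + 7·7 + 70·10 + 20·8 = 1129.
Σwᵢyᵢ = 20·7 + 7·12 + 70·8 + 20·5 = 884.
x* = 1129/117 = 9.65, y* = 884/117 = 7.56.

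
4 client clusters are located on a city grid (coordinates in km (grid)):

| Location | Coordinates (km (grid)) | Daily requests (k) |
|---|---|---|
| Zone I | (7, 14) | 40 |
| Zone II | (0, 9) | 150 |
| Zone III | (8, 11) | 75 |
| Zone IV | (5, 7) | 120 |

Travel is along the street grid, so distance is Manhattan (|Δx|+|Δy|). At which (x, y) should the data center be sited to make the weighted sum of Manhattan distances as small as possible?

(5, 9)

Manhattan distance separates: Σwᵢ(|x−xᵢ|+|y−yᵢ|) = Σwᵢ|x−xᵢ| + Σwᵢ|y−yᵢ|, so x and y are optimised independently as 1-D weighted medians.
Total weight W = 385; half = 192.5.
x-coordinate, sorted with cumulative weight:
  x=0 (Zone II, w=150) cum 150
  x=5 (Zone IV, w=120) cum 270  ← median
  x=7 (Zone I, w=40) cum 310
  x=8 (Zone III, w=75) cum 385
⇒ x* = 5
y-coordinate, sorted with cumulative weight:
  y=7 (Zone IV, w=120) cum 120
  y=9 (Zone II, w=150) cum 270  ← median
  y=11 (Zone III, w=75) cum 345
  y=14 (Zone I, w=40) cum 385
⇒ y* = 9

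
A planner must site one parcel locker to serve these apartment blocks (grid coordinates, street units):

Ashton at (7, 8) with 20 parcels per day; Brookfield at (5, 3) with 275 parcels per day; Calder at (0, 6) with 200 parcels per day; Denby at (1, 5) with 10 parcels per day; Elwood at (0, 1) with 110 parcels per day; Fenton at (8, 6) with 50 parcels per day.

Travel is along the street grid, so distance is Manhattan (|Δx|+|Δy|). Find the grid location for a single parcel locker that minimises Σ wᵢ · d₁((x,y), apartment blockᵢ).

Manhattan distance separates: Σwᵢ(|x−xᵢ|+|y−yᵢ|) = Σwᵢ|x−xᵢ| + Σwᵢ|y−yᵢ|, so x and y are optimised independently as 1-D weighted medians.
Total weight W = 665; half = 332.5.
x-coordinate, sorted with cumulative weight:
  x=0 (Calder, w=200) cum 200
  x=0 (Elwood, w=110) cum 310
  x=1 (Denby, w=10) cum 320
  x=5 (Brookfield, w=275) cum 595  ← median
  x=7 (Ashton, w=20) cum 615
  x=8 (Fenton, w=50) cum 665
⇒ x* = 5
y-coordinate, sorted with cumulative weight:
  y=1 (Elwood, w=110) cum 110
  y=3 (Brookfield, w=275) cum 385  ← median
  y=5 (Denby, w=10) cum 395
  y=6 (Calder, w=200) cum 595
  y=6 (Fenton, w=50) cum 645
  y=8 (Ashton, w=20) cum 665
⇒ y* = 3

(5, 3)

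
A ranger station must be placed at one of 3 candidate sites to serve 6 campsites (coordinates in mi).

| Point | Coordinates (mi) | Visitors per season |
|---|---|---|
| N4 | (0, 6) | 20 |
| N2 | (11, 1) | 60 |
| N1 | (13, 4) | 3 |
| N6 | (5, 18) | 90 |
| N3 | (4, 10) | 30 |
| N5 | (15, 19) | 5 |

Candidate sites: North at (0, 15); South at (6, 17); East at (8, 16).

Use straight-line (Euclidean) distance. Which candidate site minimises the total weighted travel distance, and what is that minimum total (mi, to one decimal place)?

Total weighted distance at each candidate:
  North (0, 15): total = 2093.9
  South (6, 17): total = 1692.5
  East (8, 16): total = 1791.9
Minimum is at South with total 1692.5 mi.

South, total 1692.5 mi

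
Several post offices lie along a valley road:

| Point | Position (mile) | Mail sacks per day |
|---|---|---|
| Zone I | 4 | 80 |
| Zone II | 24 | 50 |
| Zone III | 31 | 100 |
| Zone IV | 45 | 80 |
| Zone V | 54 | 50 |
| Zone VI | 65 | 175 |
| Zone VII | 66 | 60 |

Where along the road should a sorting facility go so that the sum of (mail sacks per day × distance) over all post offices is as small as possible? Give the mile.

x = 45

For a sum of weighted absolute distances on a line, the optimum is the weighted median (not the mean). Total weight W = 595; half-weight = 297.5.
Sort by position and accumulate weight:
  mile 4 (Zone I, w=80) → cum 80
  mile 24 (Zone II, w=50) → cum 130
  mile 31 (Zone III, w=100) → cum 230
  mile 45 (Zone IV, w=80) → cum 310  ≥ 297.5 → median here
  mile 54 (Zone V, w=50) → cum 360
  mile 65 (Zone VI, w=175) → cum 535
  mile 66 (Zone VII, w=60) → cum 595
Optimal location: mile 45.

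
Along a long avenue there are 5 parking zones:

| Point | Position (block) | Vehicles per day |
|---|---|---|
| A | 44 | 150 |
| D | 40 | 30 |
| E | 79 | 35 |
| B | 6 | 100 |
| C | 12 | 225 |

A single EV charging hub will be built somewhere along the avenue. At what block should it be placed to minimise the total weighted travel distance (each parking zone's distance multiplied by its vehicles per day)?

x = 12

For a sum of weighted absolute distances on a line, the optimum is the weighted median (not the mean). Total weight W = 540; half-weight = 270.
Sort by position and accumulate weight:
  block 6 (B, w=100) → cum 100
  block 12 (C, w=225) → cum 325  ≥ 270 → median here
  block 40 (D, w=30) → cum 355
  block 44 (A, w=150) → cum 505
  block 79 (E, w=35) → cum 540
Optimal location: block 12.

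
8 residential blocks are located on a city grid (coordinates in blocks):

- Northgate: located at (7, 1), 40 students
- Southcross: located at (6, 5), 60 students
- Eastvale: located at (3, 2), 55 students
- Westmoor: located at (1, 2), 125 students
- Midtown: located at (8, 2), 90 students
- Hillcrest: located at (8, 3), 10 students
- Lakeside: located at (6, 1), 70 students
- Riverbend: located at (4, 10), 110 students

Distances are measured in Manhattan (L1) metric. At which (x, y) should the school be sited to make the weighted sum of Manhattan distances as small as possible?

Manhattan distance separates: Σwᵢ(|x−xᵢ|+|y−yᵢ|) = Σwᵢ|x−xᵢ| + Σwᵢ|y−yᵢ|, so x and y are optimised independently as 1-D weighted medians.
Total weight W = 560; half = 280.
x-coordinate, sorted with cumulative weight:
  x=1 (Westmoor, w=125) cum 125
  x=3 (Eastvale, w=55) cum 180
  x=4 (Riverbend, w=110) cum 290  ← median
  x=6 (Southcross, w=60) cum 350
  x=6 (Lakeside, w=70) cum 420
  x=7 (Northgate, w=40) cum 460
  x=8 (Midtown, w=90) cum 550
  x=8 (Hillcrest, w=10) cum 560
⇒ x* = 4
y-coordinate, sorted with cumulative weight:
  y=1 (Northgate, w=40) cum 40
  y=1 (Lakeside, w=70) cum 110
  y=2 (Eastvale, w=55) cum 165
  y=2 (Westmoor, w=125) cum 290  ← median
  y=2 (Midtown, w=90) cum 380
  y=3 (Hillcrest, w=10) cum 390
  y=5 (Southcross, w=60) cum 450
  y=10 (Riverbend, w=110) cum 560
⇒ y* = 2

(4, 2)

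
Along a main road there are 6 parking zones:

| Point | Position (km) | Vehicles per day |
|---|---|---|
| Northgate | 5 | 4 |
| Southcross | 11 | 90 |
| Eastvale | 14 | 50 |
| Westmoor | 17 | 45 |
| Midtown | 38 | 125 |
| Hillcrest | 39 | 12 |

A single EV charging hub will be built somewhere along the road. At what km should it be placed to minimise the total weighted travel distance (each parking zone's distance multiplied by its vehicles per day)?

x = 17

For a sum of weighted absolute distances on a line, the optimum is the weighted median (not the mean). Total weight W = 326; half-weight = 163.
Sort by position and accumulate weight:
  km 5 (Northgate, w=4) → cum 4
  km 11 (Southcross, w=90) → cum 94
  km 14 (Eastvale, w=50) → cum 144
  km 17 (Westmoor, w=45) → cum 189  ≥ 163 → median here
  km 38 (Midtown, w=125) → cum 314
  km 39 (Hillcrest, w=12) → cum 326
Optimal location: km 17.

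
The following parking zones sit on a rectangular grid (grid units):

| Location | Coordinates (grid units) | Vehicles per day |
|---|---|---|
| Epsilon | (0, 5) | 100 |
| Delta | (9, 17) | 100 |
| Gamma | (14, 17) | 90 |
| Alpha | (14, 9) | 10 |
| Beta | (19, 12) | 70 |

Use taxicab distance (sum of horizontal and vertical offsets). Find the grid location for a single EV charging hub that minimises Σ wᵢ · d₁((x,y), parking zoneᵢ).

Manhattan distance separates: Σwᵢ(|x−xᵢ|+|y−yᵢ|) = Σwᵢ|x−xᵢ| + Σwᵢ|y−yᵢ|, so x and y are optimised independently as 1-D weighted medians.
Total weight W = 370; half = 185.
x-coordinate, sorted with cumulative weight:
  x=0 (Epsilon, w=100) cum 100
  x=9 (Delta, w=100) cum 200  ← median
  x=14 (Gamma, w=90) cum 290
  x=14 (Alpha, w=10) cum 300
  x=19 (Beta, w=70) cum 370
⇒ x* = 9
y-coordinate, sorted with cumulative weight:
  y=5 (Epsilon, w=100) cum 100
  y=9 (Alpha, w=10) cum 110
  y=12 (Beta, w=70) cum 180
  y=17 (Delta, w=100) cum 280  ← median
  y=17 (Gamma, w=90) cum 370
⇒ y* = 17

(9, 17)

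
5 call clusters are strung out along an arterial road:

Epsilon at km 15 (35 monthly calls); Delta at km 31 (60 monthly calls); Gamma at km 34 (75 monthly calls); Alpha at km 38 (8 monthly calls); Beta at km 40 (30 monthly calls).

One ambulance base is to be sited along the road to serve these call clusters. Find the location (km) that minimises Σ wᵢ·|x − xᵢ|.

For a sum of weighted absolute distances on a line, the optimum is the weighted median (not the mean). Total weight W = 208; half-weight = 104.
Sort by position and accumulate weight:
  km 15 (Epsilon, w=35) → cum 35
  km 31 (Delta, w=60) → cum 95
  km 34 (Gamma, w=75) → cum 170  ≥ 104 → median here
  km 38 (Alpha, w=8) → cum 178
  km 40 (Beta, w=30) → cum 208
Optimal location: km 34.

x = 34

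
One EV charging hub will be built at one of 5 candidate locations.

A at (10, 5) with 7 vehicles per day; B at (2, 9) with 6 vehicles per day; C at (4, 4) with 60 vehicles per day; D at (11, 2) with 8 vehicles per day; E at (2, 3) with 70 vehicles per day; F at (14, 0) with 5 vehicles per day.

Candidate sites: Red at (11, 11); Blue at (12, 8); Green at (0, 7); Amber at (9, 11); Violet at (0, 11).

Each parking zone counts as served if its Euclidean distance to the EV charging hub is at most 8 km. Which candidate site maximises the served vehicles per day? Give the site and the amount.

Coverage radius r = 8 km; a point is covered iff (Δx)²+(Δy)² ≤ 8² = 64.
  Red (11, 11): covers {A} → 7
  Blue (12, 8): covers {A, D} → 15
  Green (0, 7): covers {B, C, E} → 136
  Amber (9, 11): covers {A, B} → 13
  Violet (0, 11): covers {B} → 6
Maximum coverage at Green: 136 vehicles per day.

Green, covering 136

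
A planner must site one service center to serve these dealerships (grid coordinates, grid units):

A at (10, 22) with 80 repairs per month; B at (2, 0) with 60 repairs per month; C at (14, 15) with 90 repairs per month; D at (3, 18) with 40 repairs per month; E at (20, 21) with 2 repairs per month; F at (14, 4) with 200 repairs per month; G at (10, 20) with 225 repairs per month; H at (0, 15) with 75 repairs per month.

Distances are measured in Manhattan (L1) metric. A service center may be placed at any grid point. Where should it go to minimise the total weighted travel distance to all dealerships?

Manhattan distance separates: Σwᵢ(|x−xᵢ|+|y−yᵢ|) = Σwᵢ|x−xᵢ| + Σwᵢ|y−yᵢ|, so x and y are optimised independently as 1-D weighted medians.
Total weight W = 772; half = 386.
x-coordinate, sorted with cumulative weight:
  x=0 (H, w=75) cum 75
  x=2 (B, w=60) cum 135
  x=3 (D, w=40) cum 175
  x=10 (A, w=80) cum 255
  x=10 (G, w=225) cum 480  ← median
  x=14 (C, w=90) cum 570
  x=14 (F, w=200) cum 770
  x=20 (E, w=2) cum 772
⇒ x* = 10
y-coordinate, sorted with cumulative weight:
  y=0 (B, w=60) cum 60
  y=4 (F, w=200) cum 260
  y=15 (C, w=90) cum 350
  y=15 (H, w=75) cum 425  ← median
  y=18 (D, w=40) cum 465
  y=20 (G, w=225) cum 690
  y=21 (E, w=2) cum 692
  y=22 (A, w=80) cum 772
⇒ y* = 15

(10, 15)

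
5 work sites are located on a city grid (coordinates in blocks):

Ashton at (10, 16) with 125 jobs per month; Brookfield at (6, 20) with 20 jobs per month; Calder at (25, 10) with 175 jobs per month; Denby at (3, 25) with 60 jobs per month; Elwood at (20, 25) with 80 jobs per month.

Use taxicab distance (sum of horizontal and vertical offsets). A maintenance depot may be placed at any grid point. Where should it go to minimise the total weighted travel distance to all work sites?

Manhattan distance separates: Σwᵢ(|x−xᵢ|+|y−yᵢ|) = Σwᵢ|x−xᵢ| + Σwᵢ|y−yᵢ|, so x and y are optimised independently as 1-D weighted medians.
Total weight W = 460; half = 230.
x-coordinate, sorted with cumulative weight:
  x=3 (Denby, w=60) cum 60
  x=6 (Brookfield, w=20) cum 80
  x=10 (Ashton, w=125) cum 205
  x=20 (Elwood, w=80) cum 285  ← median
  x=25 (Calder, w=175) cum 460
⇒ x* = 20
y-coordinate, sorted with cumulative weight:
  y=10 (Calder, w=175) cum 175
  y=16 (Ashton, w=125) cum 300  ← median
  y=20 (Brookfield, w=20) cum 320
  y=25 (Denby, w=60) cum 380
  y=25 (Elwood, w=80) cum 460
⇒ y* = 16

(20, 16)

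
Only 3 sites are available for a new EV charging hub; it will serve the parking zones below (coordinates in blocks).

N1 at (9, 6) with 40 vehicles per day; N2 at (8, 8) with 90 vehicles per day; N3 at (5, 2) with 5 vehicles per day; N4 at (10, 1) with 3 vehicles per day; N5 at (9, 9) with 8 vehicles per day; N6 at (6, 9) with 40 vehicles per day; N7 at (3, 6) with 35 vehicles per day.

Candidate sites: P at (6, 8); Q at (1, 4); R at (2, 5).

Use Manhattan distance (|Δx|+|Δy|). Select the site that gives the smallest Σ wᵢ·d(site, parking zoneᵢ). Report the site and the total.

P, total 695 blocks

Total weighted distance at each candidate:
  P (6, 8): total = 695
  Q (1, 4): total = 2100
  R (2, 5): total = 1674
Minimum is at P with total 695 blocks.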